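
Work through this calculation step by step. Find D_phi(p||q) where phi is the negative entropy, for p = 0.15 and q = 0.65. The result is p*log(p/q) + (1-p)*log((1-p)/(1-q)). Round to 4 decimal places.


Bregman divergence with negative entropy generator:
D = p*log(p/q) + (1-p)*log((1-p)/(1-q)).
p = 0.15, q = 0.65.
p*log(p/q) = 0.15*log(0.15/0.65) = -0.219951.
(1-p)*log((1-p)/(1-q)) = 0.85*log(0.85/0.35) = 0.754208.
D = -0.219951 + 0.754208 = 0.5343

0.5343


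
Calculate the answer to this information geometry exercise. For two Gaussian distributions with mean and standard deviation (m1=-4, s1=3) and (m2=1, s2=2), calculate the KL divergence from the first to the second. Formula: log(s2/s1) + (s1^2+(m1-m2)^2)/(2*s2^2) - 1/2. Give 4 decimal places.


KL divergence between normal distributions:
KL = log(s2/s1) + (s1^2 + (m1-m2)^2)/(2*s2^2) - 1/2.
log(2/3) = -0.405465.
(3^2 + (-4-1)^2)/(2*2^2) = (9 + 25)/8 = 4.25.
KL = -0.405465 + 4.25 - 0.5 = 3.3445

3.3445


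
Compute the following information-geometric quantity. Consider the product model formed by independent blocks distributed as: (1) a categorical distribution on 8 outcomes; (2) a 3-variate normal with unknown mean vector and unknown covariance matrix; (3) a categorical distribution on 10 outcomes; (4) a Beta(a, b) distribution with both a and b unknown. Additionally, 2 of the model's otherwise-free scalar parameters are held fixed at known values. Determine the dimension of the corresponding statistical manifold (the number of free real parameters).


The dimension of a statistical manifold equals the number of free
(independent) real parameters of the model. For a product of independent
blocks the parameter counts add.
- categorical on 8 outcomes (probabilities sum to 1): 8-1 = 7.
- 3-variate normal: 3 (mean) + 3*4/2 = 6 (symmetric covariance) = 9.
- categorical on 10 outcomes (probabilities sum to 1): 10-1 = 9.
- Beta (a, b): 2.
Total = 7 + 9 + 9 + 2 = 27.
2 parameter(s) fixed at known values: 27 - 2 = 25.
Dimension = 25

25


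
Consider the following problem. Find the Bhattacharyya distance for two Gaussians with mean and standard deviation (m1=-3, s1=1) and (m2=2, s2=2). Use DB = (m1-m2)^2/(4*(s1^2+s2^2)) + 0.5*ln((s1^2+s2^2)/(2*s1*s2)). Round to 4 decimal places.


Bhattacharyya distance between two Gaussians:
DB = (m1-m2)^2/(4*(s1^2+s2^2)) + (1/2)*ln((s1^2+s2^2)/(2*s1*s2)).
(m1-m2)^2 = (-5)^2 = 25.
s1^2+s2^2 = 1 + 4 = 5.
term1 = 25/20 = 1.25.
term2 = 0.5*ln(5/4.0) = 0.111572.
DB = 1.25 + 0.111572 = 1.3616

1.3616


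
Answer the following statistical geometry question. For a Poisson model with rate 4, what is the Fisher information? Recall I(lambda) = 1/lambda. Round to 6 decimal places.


Fisher information for Poisson: I(lambda) = 1/lambda.
lambda = 4.
I(lambda) = 1/4 = 0.250000

0.250000


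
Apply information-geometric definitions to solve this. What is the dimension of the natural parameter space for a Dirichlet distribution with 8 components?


Exponential family dimension calculation:
Dirichlet with 8 components has 8 natural parameters.

8


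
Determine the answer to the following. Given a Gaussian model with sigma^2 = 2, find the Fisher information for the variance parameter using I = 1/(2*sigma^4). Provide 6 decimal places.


Fisher information for variance: I(sigma^2) = 1/(2*sigma^4).
sigma^2 = 2, so sigma^4 = 4.
I = 1/(2*4) = 1/8 = 0.125000

0.125000


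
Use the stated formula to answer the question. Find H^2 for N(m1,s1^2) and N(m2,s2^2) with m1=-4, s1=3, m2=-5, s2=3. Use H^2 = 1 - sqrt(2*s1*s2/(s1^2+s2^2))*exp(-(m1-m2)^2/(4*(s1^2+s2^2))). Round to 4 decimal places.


Squared Hellinger distance for Gaussians:
H^2 = 1 - sqrt(2*s1*s2/(s1^2+s2^2)) * exp(-(m1-m2)^2/(4*(s1^2+s2^2))).
s1^2 = 9, s2^2 = 9, s1^2+s2^2 = 18.
sqrt(2*3*3/(18)) = 1.0.
(m1-m2)^2 = (1)^2 = 1.
exp(-1/(4*18)) = exp(-0.013889) = 0.986207.
H^2 = 1 - 1.0*0.986207 = 0.0138

0.0138


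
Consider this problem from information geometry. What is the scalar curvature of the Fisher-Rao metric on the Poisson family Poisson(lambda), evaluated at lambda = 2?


This family has a single free parameter, so its statistical manifold
is 1-dimensional. The Riemann curvature tensor of any 1-dimensional
Riemannian manifold vanishes identically, so R = 0.

0


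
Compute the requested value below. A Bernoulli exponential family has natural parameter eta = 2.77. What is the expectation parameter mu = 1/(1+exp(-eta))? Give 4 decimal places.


Dual coordinate (expectation parameter) for Bernoulli:
mu = 1/(1+exp(-eta)).
eta = 2.77.
exp(-eta) = exp(-2.77) = 0.062662.
mu = 1/(1+0.062662) = 0.9410

0.9410


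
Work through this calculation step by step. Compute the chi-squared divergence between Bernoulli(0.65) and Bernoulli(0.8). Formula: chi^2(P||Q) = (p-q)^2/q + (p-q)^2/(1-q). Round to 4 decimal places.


Chi-squared divergence between Bernoulli distributions:
chi^2 = (p-q)^2/q + (p-q)^2/(1-q).
p = 0.65, q = 0.8, p-q = -0.15.
(p-q)^2 = 0.0225.
term1 = 0.0225/0.8 = 0.028125.
term2 = 0.0225/0.2 = 0.1125.
chi^2 = 0.028125 + 0.1125 = 0.1406

0.1406


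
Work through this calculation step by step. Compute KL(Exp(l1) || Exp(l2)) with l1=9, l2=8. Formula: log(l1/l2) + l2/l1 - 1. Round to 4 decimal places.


KL divergence for exponential family:
KL = log(l1/l2) + l2/l1 - 1.
log(9/8) = 0.117783.
8/9 = 0.888889.
KL = 0.117783 + 0.888889 - 1 = 0.0067

0.0067


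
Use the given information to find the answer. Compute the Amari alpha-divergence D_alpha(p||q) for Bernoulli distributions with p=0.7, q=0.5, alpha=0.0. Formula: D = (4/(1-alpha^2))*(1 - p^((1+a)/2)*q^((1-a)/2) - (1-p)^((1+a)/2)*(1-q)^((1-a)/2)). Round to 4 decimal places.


Amari alpha-divergence:
D = (4/(1-alpha^2))*(1 - p^((1+a)/2)*q^((1-a)/2) - (1-p)^((1+a)/2)*(1-q)^((1-a)/2)).
alpha = 0.0, p = 0.7, q = 0.5.
e1 = (1+alpha)/2 = 0.5, e2 = (1-alpha)/2 = 0.5.
t1 = p^e1 * q^e2 = 0.7^0.5 * 0.5^0.5 = 0.591608.
t2 = (1-p)^e1 * (1-q)^e2 = 0.3^0.5 * 0.5^0.5 = 0.387298.
4/(1-alpha^2) = 4.0.
D = 4.0*(1 - 0.591608 - 0.387298) = 0.0844

0.0844


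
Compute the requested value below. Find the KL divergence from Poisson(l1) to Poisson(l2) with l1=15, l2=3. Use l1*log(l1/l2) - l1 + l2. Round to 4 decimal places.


KL divergence for Poisson:
KL = l1*log(l1/l2) - l1 + l2.
l1 = 15, l2 = 3.
log(15/3) = 1.609438.
l1*log(l1/l2) = 15 * 1.609438 = 24.141569.
KL = 24.141569 - 15 + 3 = 12.1416

12.1416


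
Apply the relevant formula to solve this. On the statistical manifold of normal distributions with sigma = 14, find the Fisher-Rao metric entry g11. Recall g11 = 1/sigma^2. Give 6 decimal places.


For the 2-parameter normal family, the Fisher metric has:
  g11 = 1/sigma^2, g22 = 2/sigma^2.
sigma = 14, sigma^2 = 196.
g11 = 0.005102

0.005102


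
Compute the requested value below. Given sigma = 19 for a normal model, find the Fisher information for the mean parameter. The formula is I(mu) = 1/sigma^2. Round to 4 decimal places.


The Fisher information for the mean of a normal distribution is I(mu) = 1/sigma^2.
sigma = 19, so sigma^2 = 361.
I(mu) = 1/361 = 0.0028

0.0028


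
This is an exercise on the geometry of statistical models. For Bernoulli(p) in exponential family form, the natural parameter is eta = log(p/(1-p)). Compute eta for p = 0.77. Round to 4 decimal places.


Natural parameter for Bernoulli: eta = log(p/(1-p)).
p = 0.77, 1-p = 0.23.
p/(1-p) = 3.347826.
eta = log(3.347826) = 1.2083

1.2083


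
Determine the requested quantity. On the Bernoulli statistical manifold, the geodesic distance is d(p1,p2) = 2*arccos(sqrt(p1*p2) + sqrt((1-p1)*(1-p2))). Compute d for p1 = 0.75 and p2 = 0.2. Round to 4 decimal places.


Geodesic distance on Bernoulli manifold:
d(p1,p2) = 2*arccos(sqrt(p1*p2) + sqrt((1-p1)*(1-p2))).
sqrt(p1*p2) = sqrt(0.75*0.2) = 0.387298.
sqrt((1-p1)*(1-p2)) = sqrt(0.25*0.8) = 0.447214.
arg = 0.387298 + 0.447214 = 0.834512.
d = 2*arccos(0.834512) = 1.1671

1.1671


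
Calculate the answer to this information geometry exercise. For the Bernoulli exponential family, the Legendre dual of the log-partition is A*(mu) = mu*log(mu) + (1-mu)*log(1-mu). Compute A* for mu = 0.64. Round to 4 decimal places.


Legendre transform for Bernoulli:
A*(mu) = mu*log(mu) + (1-mu)*log(1-mu).
mu = 0.64, 1-mu = 0.36.
mu*log(mu) = 0.64*log(0.64) = -0.285624.
(1-mu)*log(1-mu) = 0.36*log(0.36) = -0.367794.
A* = -0.285624 + -0.367794 = -0.6534

-0.6534


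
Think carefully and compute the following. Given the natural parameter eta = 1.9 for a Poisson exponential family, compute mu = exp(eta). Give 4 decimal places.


Expectation parameter for Poisson exponential family:
mu = exp(eta).
eta = 1.9.
mu = exp(1.9) = 6.6859

6.6859


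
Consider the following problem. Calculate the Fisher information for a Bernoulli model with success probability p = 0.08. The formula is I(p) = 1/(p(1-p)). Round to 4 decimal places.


For Bernoulli(p), Fisher information is I(p) = 1/(p*(1-p)).
p = 0.08, 1-p = 0.92.
p*(1-p) = 0.0736.
I(p) = 1/0.0736 = 13.5870

13.5870


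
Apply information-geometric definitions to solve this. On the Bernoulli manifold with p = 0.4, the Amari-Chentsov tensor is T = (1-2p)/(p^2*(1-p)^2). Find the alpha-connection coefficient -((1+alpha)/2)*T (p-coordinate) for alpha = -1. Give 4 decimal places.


Skewness (Amari-Chentsov) tensor: T = (1-2p)/(p^2*(1-p)^2).
p = 0.4, 1-2p = 0.2, p^2 = 0.16, (1-p)^2 = 0.36.
T = 0.2/(0.16 * 0.36) = 3.472222.
In the p-coordinate, Gamma^(alpha) = Gamma^(0) - (alpha/2)*T with Gamma^(0) = (1/2)*g'(p) = -T/2,
so Gamma^(alpha) = -((1+alpha)/2)*T.
alpha = -1, -(1+alpha)/2 = 0.0.
Gamma = 0.0 * 3.472222 = 0.0000

0.0000


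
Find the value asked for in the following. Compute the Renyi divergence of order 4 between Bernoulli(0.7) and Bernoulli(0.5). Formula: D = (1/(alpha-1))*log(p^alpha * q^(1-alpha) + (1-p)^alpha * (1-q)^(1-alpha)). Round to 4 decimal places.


Renyi divergence of order alpha between Bernoulli distributions:
D = (1/(alpha-1))*log(p^alpha * q^(1-alpha) + (1-p)^alpha * (1-q)^(1-alpha)).
alpha = 4, p = 0.7, q = 0.5.
p^alpha * q^(1-alpha) = 0.7^4 * 0.5^-3 = 1.9208.
(1-p)^alpha * (1-q)^(1-alpha) = 0.3^4 * 0.5^-3 = 0.0648.
sum = 1.9208 + 0.0648 = 1.9856.
D = (1/3)*log(1.9856) = 0.2286

0.2286


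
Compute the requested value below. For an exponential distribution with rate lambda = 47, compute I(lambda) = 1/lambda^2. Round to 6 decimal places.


Fisher information for exponential: I(lambda) = 1/lambda^2.
lambda = 47, lambda^2 = 2209.
I = 1/2209 = 0.000453

0.000453


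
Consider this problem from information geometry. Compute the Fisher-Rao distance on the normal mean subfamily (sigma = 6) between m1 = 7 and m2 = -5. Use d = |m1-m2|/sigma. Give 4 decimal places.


On the fixed-variance normal subfamily, geodesic distance = |m1-m2|/sigma.
|7 - -5| = 12.
sigma = 6.
d = 12/6 = 2.0000

2.0000


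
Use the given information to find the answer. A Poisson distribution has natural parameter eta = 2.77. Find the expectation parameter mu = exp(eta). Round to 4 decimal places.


Expectation parameter for Poisson exponential family:
mu = exp(eta).
eta = 2.77.
mu = exp(2.77) = 15.9586

15.9586


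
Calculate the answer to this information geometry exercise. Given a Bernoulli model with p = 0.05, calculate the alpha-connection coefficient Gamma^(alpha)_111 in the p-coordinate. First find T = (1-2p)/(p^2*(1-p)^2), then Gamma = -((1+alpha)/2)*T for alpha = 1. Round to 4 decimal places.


Skewness (Amari-Chentsov) tensor: T = (1-2p)/(p^2*(1-p)^2).
p = 0.05, 1-2p = 0.9, p^2 = 0.0025, (1-p)^2 = 0.9025.
T = 0.9/(0.0025 * 0.9025) = 398.891967.
In the p-coordinate, Gamma^(alpha) = Gamma^(0) - (alpha/2)*T with Gamma^(0) = (1/2)*g'(p) = -T/2,
so Gamma^(alpha) = -((1+alpha)/2)*T.
alpha = 1, -(1+alpha)/2 = -1.0.
Gamma = -1.0 * 398.891967 = -398.8920

-398.8920


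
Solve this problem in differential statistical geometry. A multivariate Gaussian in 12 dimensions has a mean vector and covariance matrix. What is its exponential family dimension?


Exponential family dimension calculation:
For 12-dim MVN: mean has 12 params, covariance has 12*13/2 = 78 unique entries.
Total dim = 12 + 78 = 90.

90


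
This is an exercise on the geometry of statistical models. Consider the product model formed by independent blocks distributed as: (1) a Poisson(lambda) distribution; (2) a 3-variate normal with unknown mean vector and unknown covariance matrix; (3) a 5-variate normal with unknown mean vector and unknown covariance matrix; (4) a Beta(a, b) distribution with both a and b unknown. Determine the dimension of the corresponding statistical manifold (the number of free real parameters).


The dimension of a statistical manifold equals the number of free
(independent) real parameters of the model. For a product of independent
blocks the parameter counts add.
- Poisson (lambda): 1.
- 3-variate normal: 3 (mean) + 3*4/2 = 6 (symmetric covariance) = 9.
- 5-variate normal: 5 (mean) + 5*6/2 = 15 (symmetric covariance) = 20.
- Beta (a, b): 2.
Total = 1 + 9 + 20 + 2 = 32.
Dimension = 32

32


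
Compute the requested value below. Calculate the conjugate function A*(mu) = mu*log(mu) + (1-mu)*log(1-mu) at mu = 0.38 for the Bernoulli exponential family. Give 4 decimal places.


Legendre transform for Bernoulli:
A*(mu) = mu*log(mu) + (1-mu)*log(1-mu).
mu = 0.38, 1-mu = 0.62.
mu*log(mu) = 0.38*log(0.38) = -0.367682.
(1-mu)*log(1-mu) = 0.62*log(0.62) = -0.296382.
A* = -0.367682 + -0.296382 = -0.6641

-0.6641


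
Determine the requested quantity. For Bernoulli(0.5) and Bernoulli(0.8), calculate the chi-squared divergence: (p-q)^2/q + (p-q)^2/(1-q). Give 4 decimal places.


Chi-squared divergence between Bernoulli distributions:
chi^2 = (p-q)^2/q + (p-q)^2/(1-q).
p = 0.5, q = 0.8, p-q = -0.3.
(p-q)^2 = 0.09.
term1 = 0.09/0.8 = 0.1125.
term2 = 0.09/0.2 = 0.45.
chi^2 = 0.1125 + 0.45 = 0.5625

0.5625


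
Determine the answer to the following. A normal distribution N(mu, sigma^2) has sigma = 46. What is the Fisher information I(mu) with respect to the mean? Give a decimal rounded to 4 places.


The Fisher information for the mean of a normal distribution is I(mu) = 1/sigma^2.
sigma = 46, so sigma^2 = 2116.
I(mu) = 1/2116 = 0.0005

0.0005


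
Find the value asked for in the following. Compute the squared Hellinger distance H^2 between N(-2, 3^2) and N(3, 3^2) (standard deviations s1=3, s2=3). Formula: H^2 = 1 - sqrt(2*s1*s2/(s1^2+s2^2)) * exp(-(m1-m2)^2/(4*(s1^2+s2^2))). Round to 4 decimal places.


Squared Hellinger distance for Gaussians:
H^2 = 1 - sqrt(2*s1*s2/(s1^2+s2^2)) * exp(-(m1-m2)^2/(4*(s1^2+s2^2))).
s1^2 = 9, s2^2 = 9, s1^2+s2^2 = 18.
sqrt(2*3*3/(18)) = 1.0.
(m1-m2)^2 = (-5)^2 = 25.
exp(-25/(4*18)) = exp(-0.347222) = 0.706648.
H^2 = 1 - 1.0*0.706648 = 0.2934

0.2934


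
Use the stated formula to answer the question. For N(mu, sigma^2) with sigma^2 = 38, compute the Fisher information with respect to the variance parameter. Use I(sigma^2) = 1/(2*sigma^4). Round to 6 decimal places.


Fisher information for variance: I(sigma^2) = 1/(2*sigma^4).
sigma^2 = 38, so sigma^4 = 1444.
I = 1/(2*1444) = 1/2888 = 0.000346

0.000346


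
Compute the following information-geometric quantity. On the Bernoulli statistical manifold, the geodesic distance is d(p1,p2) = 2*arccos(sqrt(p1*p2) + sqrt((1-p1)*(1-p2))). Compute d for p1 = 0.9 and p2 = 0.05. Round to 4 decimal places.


Geodesic distance on Bernoulli manifold:
d(p1,p2) = 2*arccos(sqrt(p1*p2) + sqrt((1-p1)*(1-p2))).
sqrt(p1*p2) = sqrt(0.9*0.05) = 0.212132.
sqrt((1-p1)*(1-p2)) = sqrt(0.1*0.95) = 0.308221.
arg = 0.212132 + 0.308221 = 0.520353.
d = 2*arccos(0.520353) = 2.0471

2.0471


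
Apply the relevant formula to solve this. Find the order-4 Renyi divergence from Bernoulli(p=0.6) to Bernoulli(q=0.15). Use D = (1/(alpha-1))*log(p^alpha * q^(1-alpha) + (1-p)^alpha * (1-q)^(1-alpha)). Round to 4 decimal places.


Renyi divergence of order alpha between Bernoulli distributions:
D = (1/(alpha-1))*log(p^alpha * q^(1-alpha) + (1-p)^alpha * (1-q)^(1-alpha)).
alpha = 4, p = 0.6, q = 0.15.
p^alpha * q^(1-alpha) = 0.6^4 * 0.15^-3 = 38.4.
(1-p)^alpha * (1-q)^(1-alpha) = 0.4^4 * 0.85^-3 = 0.041685.
sum = 38.4 + 0.041685 = 38.441685.
D = (1/3)*log(38.441685) = 1.2164

1.2164


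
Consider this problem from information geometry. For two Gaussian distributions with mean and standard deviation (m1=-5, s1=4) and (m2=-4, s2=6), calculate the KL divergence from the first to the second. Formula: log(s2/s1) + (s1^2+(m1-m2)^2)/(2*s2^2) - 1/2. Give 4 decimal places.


KL divergence between normal distributions:
KL = log(s2/s1) + (s1^2 + (m1-m2)^2)/(2*s2^2) - 1/2.
log(6/4) = 0.405465.
(4^2 + (-5--4)^2)/(2*6^2) = (16 + 1)/72 = 0.236111.
KL = 0.405465 + 0.236111 - 0.5 = 0.1416

0.1416


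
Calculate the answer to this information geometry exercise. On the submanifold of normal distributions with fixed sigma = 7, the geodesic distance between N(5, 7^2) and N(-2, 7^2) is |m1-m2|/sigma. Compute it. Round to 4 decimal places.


On the fixed-variance normal subfamily, geodesic distance = |m1-m2|/sigma.
|5 - -2| = 7.
sigma = 7.
d = 7/7 = 1.0000

1.0000


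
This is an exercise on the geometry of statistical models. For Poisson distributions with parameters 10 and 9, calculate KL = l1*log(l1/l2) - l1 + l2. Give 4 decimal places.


KL divergence for Poisson:
KL = l1*log(l1/l2) - l1 + l2.
l1 = 10, l2 = 9.
log(10/9) = 0.105361.
l1*log(l1/l2) = 10 * 0.105361 = 1.053605.
KL = 1.053605 - 10 + 9 = 0.0536

0.0536


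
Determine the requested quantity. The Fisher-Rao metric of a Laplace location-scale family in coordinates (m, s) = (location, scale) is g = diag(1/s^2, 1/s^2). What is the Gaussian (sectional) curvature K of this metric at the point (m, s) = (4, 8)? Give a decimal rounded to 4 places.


The metric has the form g = (A dm^2 + B ds^2)/s^2 with A = 1, B = 1.
Substitute u = sqrt(A/B)*m: g = B*(du^2 + ds^2)/s^2, i.e. B times the
Poincare upper half-plane metric, which has constant Gaussian curvature -1.
Scaling a 2D metric by a constant c divides the Gaussian curvature by c,
so K = -1/B = -1/(1) = -1.0000 everywhere (the point (m, s) = (4, 8) is irrelevant:
the curvature is constant).
The requested Gaussian curvature is K = -1.0000.

-1.0000


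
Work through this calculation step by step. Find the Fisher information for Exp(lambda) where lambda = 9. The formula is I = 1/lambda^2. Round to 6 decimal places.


Fisher information for exponential: I(lambda) = 1/lambda^2.
lambda = 9, lambda^2 = 81.
I = 1/81 = 0.012346

0.012346


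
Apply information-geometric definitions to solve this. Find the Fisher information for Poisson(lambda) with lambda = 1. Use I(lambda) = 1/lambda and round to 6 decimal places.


Fisher information for Poisson: I(lambda) = 1/lambda.
lambda = 1.
I(lambda) = 1/1 = 1.000000

1.000000


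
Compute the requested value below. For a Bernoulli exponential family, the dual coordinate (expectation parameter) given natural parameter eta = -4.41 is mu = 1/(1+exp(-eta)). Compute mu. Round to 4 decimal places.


Dual coordinate (expectation parameter) for Bernoulli:
mu = 1/(1+exp(-eta)).
eta = -4.41.
exp(-eta) = exp(4.41) = 82.269464.
mu = 1/(1+82.269464) = 0.0120

0.0120


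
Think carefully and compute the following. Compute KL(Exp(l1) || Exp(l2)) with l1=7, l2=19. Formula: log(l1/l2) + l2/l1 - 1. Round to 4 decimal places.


KL divergence for exponential family:
KL = log(l1/l2) + l2/l1 - 1.
log(7/19) = -0.998529.
19/7 = 2.714286.
KL = -0.998529 + 2.714286 - 1 = 0.7158

0.7158


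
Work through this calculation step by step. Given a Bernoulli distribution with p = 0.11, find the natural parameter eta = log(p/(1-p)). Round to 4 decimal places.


Natural parameter for Bernoulli: eta = log(p/(1-p)).
p = 0.11, 1-p = 0.89.
p/(1-p) = 0.123596.
eta = log(0.123596) = -2.0907

-2.0907


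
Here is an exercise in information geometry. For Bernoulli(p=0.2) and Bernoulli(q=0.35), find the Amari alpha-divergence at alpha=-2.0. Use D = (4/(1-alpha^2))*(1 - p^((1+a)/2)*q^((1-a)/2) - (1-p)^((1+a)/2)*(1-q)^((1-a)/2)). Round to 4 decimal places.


Amari alpha-divergence:
D = (4/(1-alpha^2))*(1 - p^((1+a)/2)*q^((1-a)/2) - (1-p)^((1+a)/2)*(1-q)^((1-a)/2)).
alpha = -2.0, p = 0.2, q = 0.35.
e1 = (1+alpha)/2 = -0.5, e2 = (1-alpha)/2 = 1.5.
t1 = p^e1 * q^e2 = 0.2^-0.5 * 0.35^1.5 = 0.463006.
t2 = (1-p)^e1 * (1-q)^e2 = 0.8^-0.5 * 0.65^1.5 = 0.585902.
4/(1-alpha^2) = -1.333333.
D = -1.333333*(1 - 0.463006 - 0.585902) = 0.0652

0.0652


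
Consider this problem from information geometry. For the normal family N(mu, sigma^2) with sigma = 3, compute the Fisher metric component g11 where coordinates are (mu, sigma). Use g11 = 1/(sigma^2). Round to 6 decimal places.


For the 2-parameter normal family, the Fisher metric has:
  g11 = 1/sigma^2, g22 = 2/sigma^2.
sigma = 3, sigma^2 = 9.
g11 = 0.111111

0.111111


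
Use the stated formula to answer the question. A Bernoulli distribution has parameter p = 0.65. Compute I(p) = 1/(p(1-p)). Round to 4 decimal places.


For Bernoulli(p), Fisher information is I(p) = 1/(p*(1-p)).
p = 0.65, 1-p = 0.35.
p*(1-p) = 0.2275.
I(p) = 1/0.2275 = 4.3956

4.3956


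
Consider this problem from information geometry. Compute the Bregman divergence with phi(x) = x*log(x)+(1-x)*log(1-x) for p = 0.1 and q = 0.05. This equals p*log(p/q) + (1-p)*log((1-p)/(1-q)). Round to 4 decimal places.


Bregman divergence with negative entropy generator:
D = p*log(p/q) + (1-p)*log((1-p)/(1-q)).
p = 0.1, q = 0.05.
p*log(p/q) = 0.1*log(0.1/0.05) = 0.069315.
(1-p)*log((1-p)/(1-q)) = 0.9*log(0.9/0.95) = -0.04866.
D = 0.069315 + -0.04866 = 0.0207

0.0207


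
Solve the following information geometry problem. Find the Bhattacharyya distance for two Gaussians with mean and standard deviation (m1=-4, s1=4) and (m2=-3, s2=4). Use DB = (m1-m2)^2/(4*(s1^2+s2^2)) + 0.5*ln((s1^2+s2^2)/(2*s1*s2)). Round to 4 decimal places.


Bhattacharyya distance between two Gaussians:
DB = (m1-m2)^2/(4*(s1^2+s2^2)) + (1/2)*ln((s1^2+s2^2)/(2*s1*s2)).
(m1-m2)^2 = (-1)^2 = 1.
s1^2+s2^2 = 16 + 16 = 32.
term1 = 1/128 = 0.007812.
term2 = 0.5*ln(32/32.0) = 0.0.
DB = 0.007812 + 0.0 = 0.0078

0.0078


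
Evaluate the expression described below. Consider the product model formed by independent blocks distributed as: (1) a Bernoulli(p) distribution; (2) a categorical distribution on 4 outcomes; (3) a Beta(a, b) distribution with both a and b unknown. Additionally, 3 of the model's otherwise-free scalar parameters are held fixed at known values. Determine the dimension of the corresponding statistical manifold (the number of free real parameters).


The dimension of a statistical manifold equals the number of free
(independent) real parameters of the model. For a product of independent
blocks the parameter counts add.
- Bernoulli (p): 1.
- categorical on 4 outcomes (probabilities sum to 1): 4-1 = 3.
- Beta (a, b): 2.
Total = 1 + 3 + 2 = 6.
3 parameter(s) fixed at known values: 6 - 3 = 3.
Dimension = 3

3


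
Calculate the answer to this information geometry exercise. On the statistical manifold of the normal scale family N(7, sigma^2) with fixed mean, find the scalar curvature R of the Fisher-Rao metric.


This family has a single free parameter, so its statistical manifold
is 1-dimensional. The Riemann curvature tensor of any 1-dimensional
Riemannian manifold vanishes identically, so R = 0.

0


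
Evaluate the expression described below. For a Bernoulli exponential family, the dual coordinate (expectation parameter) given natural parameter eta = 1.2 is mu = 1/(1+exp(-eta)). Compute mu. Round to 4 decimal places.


Dual coordinate (expectation parameter) for Bernoulli:
mu = 1/(1+exp(-eta)).
eta = 1.2.
exp(-eta) = exp(-1.2) = 0.301194.
mu = 1/(1+0.301194) = 0.7685

0.7685


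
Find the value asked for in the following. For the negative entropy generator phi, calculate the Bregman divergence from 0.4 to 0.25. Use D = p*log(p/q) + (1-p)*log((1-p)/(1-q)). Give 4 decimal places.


Bregman divergence with negative entropy generator:
D = p*log(p/q) + (1-p)*log((1-p)/(1-q)).
p = 0.4, q = 0.25.
p*log(p/q) = 0.4*log(0.4/0.25) = 0.188001.
(1-p)*log((1-p)/(1-q)) = 0.6*log(0.6/0.75) = -0.133886.
D = 0.188001 + -0.133886 = 0.0541

0.0541


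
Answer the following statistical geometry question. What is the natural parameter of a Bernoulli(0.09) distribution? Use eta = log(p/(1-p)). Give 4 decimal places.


Natural parameter for Bernoulli: eta = log(p/(1-p)).
p = 0.09, 1-p = 0.91.
p/(1-p) = 0.098901.
eta = log(0.098901) = -2.3136

-2.3136


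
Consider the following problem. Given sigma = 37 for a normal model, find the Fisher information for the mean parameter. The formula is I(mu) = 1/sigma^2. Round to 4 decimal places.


The Fisher information for the mean of a normal distribution is I(mu) = 1/sigma^2.
sigma = 37, so sigma^2 = 1369.
I(mu) = 1/1369 = 0.0007

0.0007


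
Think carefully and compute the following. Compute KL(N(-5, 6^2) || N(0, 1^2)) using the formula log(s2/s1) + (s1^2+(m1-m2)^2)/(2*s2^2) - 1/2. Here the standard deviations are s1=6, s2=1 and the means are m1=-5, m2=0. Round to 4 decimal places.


KL divergence between normal distributions:
KL = log(s2/s1) + (s1^2 + (m1-m2)^2)/(2*s2^2) - 1/2.
log(1/6) = -1.791759.
(6^2 + (-5-0)^2)/(2*1^2) = (36 + 25)/2 = 30.5.
KL = -1.791759 + 30.5 - 0.5 = 28.2082

28.2082


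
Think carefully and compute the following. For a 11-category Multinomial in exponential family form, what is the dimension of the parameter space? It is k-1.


Exponential family dimension calculation:
For Multinomial with k=11 categories, dim = k-1 = 10.

10


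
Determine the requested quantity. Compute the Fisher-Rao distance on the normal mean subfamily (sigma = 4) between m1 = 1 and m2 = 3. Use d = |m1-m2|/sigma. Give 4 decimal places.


On the fixed-variance normal subfamily, geodesic distance = |m1-m2|/sigma.
|1 - 3| = 2.
sigma = 4.
d = 2/4 = 0.5000

0.5000


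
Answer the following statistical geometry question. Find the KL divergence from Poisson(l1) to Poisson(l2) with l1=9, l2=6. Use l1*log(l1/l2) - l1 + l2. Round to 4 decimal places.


KL divergence for Poisson:
KL = l1*log(l1/l2) - l1 + l2.
l1 = 9, l2 = 6.
log(9/6) = 0.405465.
l1*log(l1/l2) = 9 * 0.405465 = 3.649186.
KL = 3.649186 - 9 + 6 = 0.6492

0.6492


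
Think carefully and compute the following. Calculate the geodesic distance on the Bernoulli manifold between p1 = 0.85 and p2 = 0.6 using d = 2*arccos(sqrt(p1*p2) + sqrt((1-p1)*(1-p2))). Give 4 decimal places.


Geodesic distance on Bernoulli manifold:
d(p1,p2) = 2*arccos(sqrt(p1*p2) + sqrt((1-p1)*(1-p2))).
sqrt(p1*p2) = sqrt(0.85*0.6) = 0.714143.
sqrt((1-p1)*(1-p2)) = sqrt(0.15*0.4) = 0.244949.
arg = 0.714143 + 0.244949 = 0.959092.
d = 2*arccos(0.959092) = 0.5740

0.5740


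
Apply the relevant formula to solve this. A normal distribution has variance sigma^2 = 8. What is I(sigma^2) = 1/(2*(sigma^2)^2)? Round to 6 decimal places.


Fisher information for variance: I(sigma^2) = 1/(2*sigma^4).
sigma^2 = 8, so sigma^4 = 64.
I = 1/(2*64) = 1/128 = 0.007813

0.007813


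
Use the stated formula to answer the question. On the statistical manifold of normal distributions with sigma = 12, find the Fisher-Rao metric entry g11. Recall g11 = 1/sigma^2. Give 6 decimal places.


For the 2-parameter normal family, the Fisher metric has:
  g11 = 1/sigma^2, g22 = 2/sigma^2.
sigma = 12, sigma^2 = 144.
g11 = 0.006944

0.006944


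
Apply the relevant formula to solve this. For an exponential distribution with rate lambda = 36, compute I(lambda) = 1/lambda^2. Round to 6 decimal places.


Fisher information for exponential: I(lambda) = 1/lambda^2.
lambda = 36, lambda^2 = 1296.
I = 1/1296 = 0.000772

0.000772


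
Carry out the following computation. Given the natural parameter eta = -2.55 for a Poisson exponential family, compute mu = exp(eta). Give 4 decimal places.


Expectation parameter for Poisson exponential family:
mu = exp(eta).
eta = -2.55.
mu = exp(-2.55) = 0.0781

0.0781


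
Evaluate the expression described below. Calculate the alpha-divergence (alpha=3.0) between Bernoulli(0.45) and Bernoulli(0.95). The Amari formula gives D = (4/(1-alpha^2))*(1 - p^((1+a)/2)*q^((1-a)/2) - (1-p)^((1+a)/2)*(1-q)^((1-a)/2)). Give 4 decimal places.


Amari alpha-divergence:
D = (4/(1-alpha^2))*(1 - p^((1+a)/2)*q^((1-a)/2) - (1-p)^((1+a)/2)*(1-q)^((1-a)/2)).
alpha = 3.0, p = 0.45, q = 0.95.
e1 = (1+alpha)/2 = 2.0, e2 = (1-alpha)/2 = -1.0.
t1 = p^e1 * q^e2 = 0.45^2.0 * 0.95^-1.0 = 0.213158.
t2 = (1-p)^e1 * (1-q)^e2 = 0.55^2.0 * 0.05^-1.0 = 6.05.
4/(1-alpha^2) = -0.5.
D = -0.5*(1 - 0.213158 - 6.05) = 2.6316

2.6316


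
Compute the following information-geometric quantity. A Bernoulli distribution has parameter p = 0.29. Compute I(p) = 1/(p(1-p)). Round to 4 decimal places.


For Bernoulli(p), Fisher information is I(p) = 1/(p*(1-p)).
p = 0.29, 1-p = 0.71.
p*(1-p) = 0.2059.
I(p) = 1/0.2059 = 4.8567

4.8567


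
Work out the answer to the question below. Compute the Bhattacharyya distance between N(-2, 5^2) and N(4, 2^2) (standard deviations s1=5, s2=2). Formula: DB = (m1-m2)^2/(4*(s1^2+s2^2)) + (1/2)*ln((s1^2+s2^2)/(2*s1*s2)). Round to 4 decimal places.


Bhattacharyya distance between two Gaussians:
DB = (m1-m2)^2/(4*(s1^2+s2^2)) + (1/2)*ln((s1^2+s2^2)/(2*s1*s2)).
(m1-m2)^2 = (-6)^2 = 36.
s1^2+s2^2 = 25 + 4 = 29.
term1 = 36/116 = 0.310345.
term2 = 0.5*ln(29/20.0) = 0.185782.
DB = 0.310345 + 0.185782 = 0.4961

0.4961


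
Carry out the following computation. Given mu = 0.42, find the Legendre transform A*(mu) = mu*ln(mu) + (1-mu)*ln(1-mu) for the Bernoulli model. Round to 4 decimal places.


Legendre transform for Bernoulli:
A*(mu) = mu*log(mu) + (1-mu)*log(1-mu).
mu = 0.42, 1-mu = 0.58.
mu*log(mu) = 0.42*log(0.42) = -0.36435.
(1-mu)*log(1-mu) = 0.58*log(0.58) = -0.315942.
A* = -0.36435 + -0.315942 = -0.6803

-0.6803


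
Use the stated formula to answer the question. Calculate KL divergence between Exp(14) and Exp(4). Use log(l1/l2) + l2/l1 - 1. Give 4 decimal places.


KL divergence for exponential family:
KL = log(l1/l2) + l2/l1 - 1.
log(14/4) = 1.252763.
4/14 = 0.285714.
KL = 1.252763 + 0.285714 - 1 = 0.5385

0.5385


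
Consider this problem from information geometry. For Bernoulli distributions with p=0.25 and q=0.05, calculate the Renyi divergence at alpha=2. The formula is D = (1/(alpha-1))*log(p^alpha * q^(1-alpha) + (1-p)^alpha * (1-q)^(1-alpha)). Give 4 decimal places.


Renyi divergence of order alpha between Bernoulli distributions:
D = (1/(alpha-1))*log(p^alpha * q^(1-alpha) + (1-p)^alpha * (1-q)^(1-alpha)).
alpha = 2, p = 0.25, q = 0.05.
p^alpha * q^(1-alpha) = 0.25^2 * 0.05^-1 = 1.25.
(1-p)^alpha * (1-q)^(1-alpha) = 0.75^2 * 0.95^-1 = 0.592105.
sum = 1.25 + 0.592105 = 1.842105.
D = (1/1)*log(1.842105) = 0.6109

0.6109


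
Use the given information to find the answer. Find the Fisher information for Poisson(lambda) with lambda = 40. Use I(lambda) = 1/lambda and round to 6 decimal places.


Fisher information for Poisson: I(lambda) = 1/lambda.
lambda = 40.
I(lambda) = 1/40 = 0.025000

0.025000


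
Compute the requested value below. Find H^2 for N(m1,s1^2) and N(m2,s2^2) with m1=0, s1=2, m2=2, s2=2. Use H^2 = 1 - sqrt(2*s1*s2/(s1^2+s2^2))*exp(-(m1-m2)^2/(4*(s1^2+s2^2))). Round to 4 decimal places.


Squared Hellinger distance for Gaussians:
H^2 = 1 - sqrt(2*s1*s2/(s1^2+s2^2)) * exp(-(m1-m2)^2/(4*(s1^2+s2^2))).
s1^2 = 4, s2^2 = 4, s1^2+s2^2 = 8.
sqrt(2*2*2/(8)) = 1.0.
(m1-m2)^2 = (-2)^2 = 4.
exp(-4/(4*8)) = exp(-0.125) = 0.882497.
H^2 = 1 - 1.0*0.882497 = 0.1175

0.1175


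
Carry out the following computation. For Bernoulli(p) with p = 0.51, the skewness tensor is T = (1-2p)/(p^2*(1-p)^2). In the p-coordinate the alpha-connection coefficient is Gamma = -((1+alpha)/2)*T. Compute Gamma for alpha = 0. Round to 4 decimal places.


Skewness (Amari-Chentsov) tensor: T = (1-2p)/(p^2*(1-p)^2).
p = 0.51, 1-2p = -0.02, p^2 = 0.2601, (1-p)^2 = 0.2401.
T = -0.02/(0.2601 * 0.2401) = -0.320256.
In the p-coordinate, Gamma^(alpha) = Gamma^(0) - (alpha/2)*T with Gamma^(0) = (1/2)*g'(p) = -T/2,
so Gamma^(alpha) = -((1+alpha)/2)*T.
alpha = 0, -(1+alpha)/2 = -0.5.
Gamma = -0.5 * -0.320256 = 0.1601

0.1601


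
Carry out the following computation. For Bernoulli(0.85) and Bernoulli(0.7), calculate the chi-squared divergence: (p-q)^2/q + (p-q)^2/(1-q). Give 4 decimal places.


Chi-squared divergence between Bernoulli distributions:
chi^2 = (p-q)^2/q + (p-q)^2/(1-q).
p = 0.85, q = 0.7, p-q = 0.15.
(p-q)^2 = 0.0225.
term1 = 0.0225/0.7 = 0.032143.
term2 = 0.0225/0.3 = 0.075.
chi^2 = 0.032143 + 0.075 = 0.1071

0.1071


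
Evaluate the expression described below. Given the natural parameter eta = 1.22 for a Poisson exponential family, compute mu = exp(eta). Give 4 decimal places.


Expectation parameter for Poisson exponential family:
mu = exp(eta).
eta = 1.22.
mu = exp(1.22) = 3.3872

3.3872


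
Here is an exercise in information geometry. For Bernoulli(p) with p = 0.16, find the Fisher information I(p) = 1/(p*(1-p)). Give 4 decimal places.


For Bernoulli(p), Fisher information is I(p) = 1/(p*(1-p)).
p = 0.16, 1-p = 0.84.
p*(1-p) = 0.1344.
I(p) = 1/0.1344 = 7.4405

7.4405


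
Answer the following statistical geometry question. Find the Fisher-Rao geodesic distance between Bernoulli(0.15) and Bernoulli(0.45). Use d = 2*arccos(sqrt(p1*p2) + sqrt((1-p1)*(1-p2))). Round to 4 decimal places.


Geodesic distance on Bernoulli manifold:
d(p1,p2) = 2*arccos(sqrt(p1*p2) + sqrt((1-p1)*(1-p2))).
sqrt(p1*p2) = sqrt(0.15*0.45) = 0.259808.
sqrt((1-p1)*(1-p2)) = sqrt(0.85*0.55) = 0.68374.
arg = 0.259808 + 0.68374 = 0.943547.
d = 2*arccos(0.943547) = 0.6752

0.6752


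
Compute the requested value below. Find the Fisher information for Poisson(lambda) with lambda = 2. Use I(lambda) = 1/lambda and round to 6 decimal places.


Fisher information for Poisson: I(lambda) = 1/lambda.
lambda = 2.
I(lambda) = 1/2 = 0.500000

0.500000


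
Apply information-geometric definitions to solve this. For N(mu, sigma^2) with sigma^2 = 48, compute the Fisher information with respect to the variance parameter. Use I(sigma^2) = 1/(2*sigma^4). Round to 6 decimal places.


Fisher information for variance: I(sigma^2) = 1/(2*sigma^4).
sigma^2 = 48, so sigma^4 = 2304.
I = 1/(2*2304) = 1/4608 = 0.000217

0.000217


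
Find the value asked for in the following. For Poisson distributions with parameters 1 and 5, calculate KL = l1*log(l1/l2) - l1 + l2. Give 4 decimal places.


KL divergence for Poisson:
KL = l1*log(l1/l2) - l1 + l2.
l1 = 1, l2 = 5.
log(1/5) = -1.609438.
l1*log(l1/l2) = 1 * -1.609438 = -1.609438.
KL = -1.609438 - 1 + 5 = 2.3906

2.3906


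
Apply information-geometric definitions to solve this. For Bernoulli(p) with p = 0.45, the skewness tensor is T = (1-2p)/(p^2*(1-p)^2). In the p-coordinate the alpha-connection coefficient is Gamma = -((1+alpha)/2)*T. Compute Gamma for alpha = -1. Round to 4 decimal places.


Skewness (Amari-Chentsov) tensor: T = (1-2p)/(p^2*(1-p)^2).
p = 0.45, 1-2p = 0.1, p^2 = 0.2025, (1-p)^2 = 0.3025.
T = 0.1/(0.2025 * 0.3025) = 1.632486.
In the p-coordinate, Gamma^(alpha) = Gamma^(0) - (alpha/2)*T with Gamma^(0) = (1/2)*g'(p) = -T/2,
so Gamma^(alpha) = -((1+alpha)/2)*T.
alpha = -1, -(1+alpha)/2 = 0.0.
Gamma = 0.0 * 1.632486 = 0.0000

0.0000


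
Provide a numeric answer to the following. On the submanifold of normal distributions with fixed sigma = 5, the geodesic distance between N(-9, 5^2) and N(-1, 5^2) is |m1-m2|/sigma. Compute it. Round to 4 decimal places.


On the fixed-variance normal subfamily, geodesic distance = |m1-m2|/sigma.
|-9 - -1| = 8.
sigma = 5.
d = 8/5 = 1.6000

1.6000


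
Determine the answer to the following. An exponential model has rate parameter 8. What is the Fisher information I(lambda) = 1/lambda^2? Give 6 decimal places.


Fisher information for exponential: I(lambda) = 1/lambda^2.
lambda = 8, lambda^2 = 64.
I = 1/64 = 0.015625

0.015625


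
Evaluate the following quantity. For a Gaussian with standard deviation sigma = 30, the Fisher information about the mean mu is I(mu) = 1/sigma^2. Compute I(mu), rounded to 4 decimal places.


The Fisher information for the mean of a normal distribution is I(mu) = 1/sigma^2.
sigma = 30, so sigma^2 = 900.
I(mu) = 1/900 = 0.0011

0.0011


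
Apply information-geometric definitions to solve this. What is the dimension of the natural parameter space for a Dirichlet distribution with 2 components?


Exponential family dimension calculation:
Dirichlet with 2 components has 2 natural parameters.

2


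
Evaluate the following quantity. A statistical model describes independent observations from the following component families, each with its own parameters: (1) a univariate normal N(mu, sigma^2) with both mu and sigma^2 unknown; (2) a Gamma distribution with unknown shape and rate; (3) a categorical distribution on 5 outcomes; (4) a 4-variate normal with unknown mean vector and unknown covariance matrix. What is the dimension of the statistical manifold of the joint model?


The dimension of a statistical manifold equals the number of free
(independent) real parameters of the model. For a product of independent
blocks the parameter counts add.
- normal (mu, sigma^2): 2.
- Gamma (shape, rate): 2.
- categorical on 5 outcomes (probabilities sum to 1): 5-1 = 4.
- 4-variate normal: 4 (mean) + 4*5/2 = 10 (symmetric covariance) = 14.
Total = 2 + 2 + 4 + 14 = 22.
Dimension = 22

22


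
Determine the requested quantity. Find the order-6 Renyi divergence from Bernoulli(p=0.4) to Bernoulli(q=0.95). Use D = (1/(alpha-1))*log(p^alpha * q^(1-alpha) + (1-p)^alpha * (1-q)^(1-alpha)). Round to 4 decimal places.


Renyi divergence of order alpha between Bernoulli distributions:
D = (1/(alpha-1))*log(p^alpha * q^(1-alpha) + (1-p)^alpha * (1-q)^(1-alpha)).
alpha = 6, p = 0.4, q = 0.95.
p^alpha * q^(1-alpha) = 0.4^6 * 0.95^-5 = 0.005293.
(1-p)^alpha * (1-q)^(1-alpha) = 0.6^6 * 0.05^-5 = 149299.2.
sum = 0.005293 + 149299.2 = 149299.205293.
D = (1/5)*log(149299.205293) = 2.3827

2.3827


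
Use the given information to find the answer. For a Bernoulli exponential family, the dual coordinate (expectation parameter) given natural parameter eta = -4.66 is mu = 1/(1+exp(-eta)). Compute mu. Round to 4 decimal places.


Dual coordinate (expectation parameter) for Bernoulli:
mu = 1/(1+exp(-eta)).
eta = -4.66.
exp(-eta) = exp(4.66) = 105.636082.
mu = 1/(1+105.636082) = 0.0094

0.0094


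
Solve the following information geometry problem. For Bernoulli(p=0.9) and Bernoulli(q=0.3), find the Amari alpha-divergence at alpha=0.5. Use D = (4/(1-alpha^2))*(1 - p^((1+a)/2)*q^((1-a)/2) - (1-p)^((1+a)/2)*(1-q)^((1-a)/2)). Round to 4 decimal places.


Amari alpha-divergence:
D = (4/(1-alpha^2))*(1 - p^((1+a)/2)*q^((1-a)/2) - (1-p)^((1+a)/2)*(1-q)^((1-a)/2)).
alpha = 0.5, p = 0.9, q = 0.3.
e1 = (1+alpha)/2 = 0.75, e2 = (1-alpha)/2 = 0.25.
t1 = p^e1 * q^e2 = 0.9^0.75 * 0.3^0.25 = 0.683852.
t2 = (1-p)^e1 * (1-q)^e2 = 0.1^0.75 * 0.7^0.25 = 0.162658.
4/(1-alpha^2) = 5.333333.
D = 5.333333*(1 - 0.683852 - 0.162658) = 0.8186

0.8186


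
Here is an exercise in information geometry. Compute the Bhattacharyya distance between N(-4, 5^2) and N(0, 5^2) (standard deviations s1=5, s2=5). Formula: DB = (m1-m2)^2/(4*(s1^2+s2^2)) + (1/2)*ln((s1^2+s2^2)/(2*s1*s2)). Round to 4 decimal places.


Bhattacharyya distance between two Gaussians:
DB = (m1-m2)^2/(4*(s1^2+s2^2)) + (1/2)*ln((s1^2+s2^2)/(2*s1*s2)).
(m1-m2)^2 = (-4)^2 = 16.
s1^2+s2^2 = 25 + 25 = 50.
term1 = 16/200 = 0.08.
term2 = 0.5*ln(50/50.0) = 0.0.
DB = 0.08 + 0.0 = 0.0800

0.0800


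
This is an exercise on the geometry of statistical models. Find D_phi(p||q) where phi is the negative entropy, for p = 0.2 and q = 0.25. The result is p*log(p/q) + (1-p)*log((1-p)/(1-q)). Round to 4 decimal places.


Bregman divergence with negative entropy generator:
D = p*log(p/q) + (1-p)*log((1-p)/(1-q)).
p = 0.2, q = 0.25.
p*log(p/q) = 0.2*log(0.2/0.25) = -0.044629.
(1-p)*log((1-p)/(1-q)) = 0.8*log(0.8/0.75) = 0.051631.
D = -0.044629 + 0.051631 = 0.0070

0.0070
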